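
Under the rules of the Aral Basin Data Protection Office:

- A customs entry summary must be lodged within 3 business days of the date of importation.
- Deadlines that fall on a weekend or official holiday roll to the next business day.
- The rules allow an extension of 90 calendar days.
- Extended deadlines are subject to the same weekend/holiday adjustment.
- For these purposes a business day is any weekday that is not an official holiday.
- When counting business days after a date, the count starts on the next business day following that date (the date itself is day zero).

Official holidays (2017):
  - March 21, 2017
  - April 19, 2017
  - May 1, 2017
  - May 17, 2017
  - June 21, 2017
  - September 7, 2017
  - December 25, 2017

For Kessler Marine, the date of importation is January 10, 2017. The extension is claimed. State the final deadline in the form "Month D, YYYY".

April 13, 2017

Counting 3 business days after January 10, 2017 (skipping weekends and listed holidays) reaches January 13, 2017.
Since January 13, 2017 is a Friday and not a holiday, the date is unchanged.
The 90-calendar-day extension moves the deadline from January 13, 2017 to April 13, 2017.
April 13, 2017 (Thursday) is already a business day.
Final deadline: April 13, 2017.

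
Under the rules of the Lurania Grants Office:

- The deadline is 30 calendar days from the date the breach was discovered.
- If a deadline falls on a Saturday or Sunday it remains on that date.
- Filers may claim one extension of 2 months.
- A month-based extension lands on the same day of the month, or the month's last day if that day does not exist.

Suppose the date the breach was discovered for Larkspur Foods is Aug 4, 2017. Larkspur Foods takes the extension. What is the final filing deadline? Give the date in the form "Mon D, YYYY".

Nov 3, 2017

Trigger date Aug 4, 2017 + 30 calendar days = Sep 3, 2017.
No adjustment is made for weekends or holidays, so Sep 3, 2017 stands.
Add 2 months to Sep 3, 2017: Nov 3, 2017.
Nov 3, 2017 is a Friday; no weekend or holiday adjustment applies.
Deadline: Nov 3, 2017.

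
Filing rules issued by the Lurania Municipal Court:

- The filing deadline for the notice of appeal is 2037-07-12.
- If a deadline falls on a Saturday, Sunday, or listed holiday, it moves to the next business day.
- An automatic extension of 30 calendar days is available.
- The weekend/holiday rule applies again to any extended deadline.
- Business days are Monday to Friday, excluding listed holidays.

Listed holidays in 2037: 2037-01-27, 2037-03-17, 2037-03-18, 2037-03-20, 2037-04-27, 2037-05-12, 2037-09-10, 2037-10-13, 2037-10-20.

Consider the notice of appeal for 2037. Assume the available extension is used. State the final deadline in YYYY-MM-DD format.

2037-08-12

Start from the fixed due date, 2037-07-12.
2037-07-12 is a Sunday; the next business day is 2037-07-13 (Monday).
Add the 30 calendar-day extension to 2037-07-13: 2037-08-12.
2037-08-12 (Wednesday) is already a business day.
Final deadline: 2037-08-12.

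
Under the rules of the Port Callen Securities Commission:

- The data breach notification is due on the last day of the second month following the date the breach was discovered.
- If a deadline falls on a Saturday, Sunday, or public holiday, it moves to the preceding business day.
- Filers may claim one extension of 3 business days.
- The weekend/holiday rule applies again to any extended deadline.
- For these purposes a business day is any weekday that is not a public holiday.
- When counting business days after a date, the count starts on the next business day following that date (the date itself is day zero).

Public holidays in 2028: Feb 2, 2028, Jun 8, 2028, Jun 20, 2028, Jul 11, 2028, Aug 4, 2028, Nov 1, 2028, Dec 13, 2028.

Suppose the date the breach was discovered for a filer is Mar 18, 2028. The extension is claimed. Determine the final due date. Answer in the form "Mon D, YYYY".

The second month after Mar 18, 2028 is May 2028, whose last day is May 31, 2028.
May 31, 2028 is a Wednesday and not a listed holiday, so it stands.
The 3-business-day extension runs from May 31, 2028 to Jun 5, 2028.
Jun 5, 2028 falls on a Monday, which is a business day, so no adjustment is needed.
So the filing is due Jun 5, 2028.

Jun 5, 2028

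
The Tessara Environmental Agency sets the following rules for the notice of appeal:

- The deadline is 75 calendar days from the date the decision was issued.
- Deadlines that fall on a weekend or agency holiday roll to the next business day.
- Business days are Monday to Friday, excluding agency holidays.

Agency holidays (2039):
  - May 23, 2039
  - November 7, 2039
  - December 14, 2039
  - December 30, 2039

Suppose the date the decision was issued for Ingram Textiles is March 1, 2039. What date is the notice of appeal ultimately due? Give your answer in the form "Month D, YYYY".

May 16, 2039

From March 1, 2039, 75 calendar days later is May 15, 2039.
May 15, 2039 falls on a Sunday. Rolling to the next business day gives May 16, 2039, a Monday.
The final due date is May 16, 2039.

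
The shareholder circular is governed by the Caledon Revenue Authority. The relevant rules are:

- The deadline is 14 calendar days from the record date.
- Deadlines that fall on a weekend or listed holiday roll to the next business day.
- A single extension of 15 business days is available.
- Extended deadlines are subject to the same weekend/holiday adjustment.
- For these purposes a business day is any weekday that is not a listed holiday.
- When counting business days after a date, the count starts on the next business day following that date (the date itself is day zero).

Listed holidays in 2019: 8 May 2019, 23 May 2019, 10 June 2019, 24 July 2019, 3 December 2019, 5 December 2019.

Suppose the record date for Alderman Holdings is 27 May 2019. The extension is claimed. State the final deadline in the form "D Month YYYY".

From 27 May 2019, 14 calendar days later is 10 June 2019.
Because 10 June 2019 is a listed holiday, the deadline becomes 11 June 2019 (Tuesday).
Counting 15 further business days from 11 June 2019 reaches 2 July 2019.
Since 2 July 2019 is a Tuesday and not a holiday, the date is unchanged.
The final due date is 2 July 2019.

2 July 2019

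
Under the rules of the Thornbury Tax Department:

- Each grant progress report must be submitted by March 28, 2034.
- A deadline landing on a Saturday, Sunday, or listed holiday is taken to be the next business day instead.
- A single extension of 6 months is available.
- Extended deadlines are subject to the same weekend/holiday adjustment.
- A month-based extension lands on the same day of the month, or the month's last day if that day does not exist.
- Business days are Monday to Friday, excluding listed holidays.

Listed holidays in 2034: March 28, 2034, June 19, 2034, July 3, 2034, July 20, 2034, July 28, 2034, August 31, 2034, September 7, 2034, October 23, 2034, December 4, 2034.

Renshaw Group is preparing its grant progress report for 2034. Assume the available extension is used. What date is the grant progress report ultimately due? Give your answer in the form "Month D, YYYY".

September 29, 2034

Start from the fixed due date, March 28, 2034.
March 28, 2034 falls on a listed holiday. Rolling to the next business day gives March 29, 2034, a Wednesday.
The 6 months extension carries March 29, 2034 to September 29, 2034.
September 29, 2034 is a Friday and not a listed holiday, so it stands.
So the filing is due September 29, 2034.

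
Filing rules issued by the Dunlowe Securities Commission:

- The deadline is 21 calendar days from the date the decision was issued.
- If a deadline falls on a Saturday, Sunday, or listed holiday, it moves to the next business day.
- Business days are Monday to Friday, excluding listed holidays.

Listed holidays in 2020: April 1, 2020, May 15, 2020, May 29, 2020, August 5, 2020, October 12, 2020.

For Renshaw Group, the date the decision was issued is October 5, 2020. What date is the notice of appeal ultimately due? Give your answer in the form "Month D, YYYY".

October 26, 2020

21 calendar days after October 5, 2020 is October 26, 2020.
October 26, 2020 is a Monday and not a listed holiday, so it stands.
Deadline: October 26, 2020.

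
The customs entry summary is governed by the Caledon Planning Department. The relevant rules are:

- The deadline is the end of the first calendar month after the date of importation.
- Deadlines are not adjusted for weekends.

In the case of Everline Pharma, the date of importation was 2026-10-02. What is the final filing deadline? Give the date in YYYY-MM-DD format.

1 month after 2026-10-02 is November 2026; that month ends on 2026-11-30.
2026-11-30 falls on a Monday. The rules make no weekend/holiday allowance, so it remains 2026-11-30.
Deadline: 2026-11-30.

2026-11-30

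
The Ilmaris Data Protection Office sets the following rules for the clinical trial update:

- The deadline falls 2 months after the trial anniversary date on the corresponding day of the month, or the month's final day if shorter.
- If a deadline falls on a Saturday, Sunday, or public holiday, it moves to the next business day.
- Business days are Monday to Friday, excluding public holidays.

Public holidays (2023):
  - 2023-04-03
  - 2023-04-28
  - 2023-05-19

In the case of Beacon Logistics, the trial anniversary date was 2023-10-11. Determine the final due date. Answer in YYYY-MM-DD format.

Moving 2 months forward from 2023-10-11 on the corresponding day gives 2023-12-11.
2023-12-11 (Monday) is already a business day.
Deadline: 2023-12-11.

2023-12-11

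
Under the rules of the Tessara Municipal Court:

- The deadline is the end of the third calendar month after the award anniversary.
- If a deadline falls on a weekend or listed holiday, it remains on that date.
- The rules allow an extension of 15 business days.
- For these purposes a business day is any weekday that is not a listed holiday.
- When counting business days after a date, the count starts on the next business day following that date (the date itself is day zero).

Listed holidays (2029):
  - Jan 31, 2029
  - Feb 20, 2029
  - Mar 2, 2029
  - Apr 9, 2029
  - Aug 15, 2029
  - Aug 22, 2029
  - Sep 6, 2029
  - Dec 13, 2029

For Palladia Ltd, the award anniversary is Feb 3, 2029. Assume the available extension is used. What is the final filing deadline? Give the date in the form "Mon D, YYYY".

3 months after Feb 3, 2029 is May 2029; that month ends on May 31, 2029.
May 31, 2029 is a Thursday; no weekend or holiday adjustment applies.
The 15-business-day extension runs from May 31, 2029 to Jun 21, 2029.
Jun 21, 2029 is a Thursday; no weekend or holiday adjustment applies.
The final due date is Jun 21, 2029.

Jun 21, 2029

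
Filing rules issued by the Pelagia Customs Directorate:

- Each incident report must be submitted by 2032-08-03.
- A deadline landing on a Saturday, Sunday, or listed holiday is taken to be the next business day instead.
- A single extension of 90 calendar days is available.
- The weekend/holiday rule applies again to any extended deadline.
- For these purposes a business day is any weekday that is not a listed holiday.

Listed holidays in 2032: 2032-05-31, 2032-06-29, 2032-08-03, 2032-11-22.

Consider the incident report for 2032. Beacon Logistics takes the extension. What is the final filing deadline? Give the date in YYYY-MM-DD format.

The statutory due date is 2032-08-03.
Because 2032-08-03 is a listed holiday, the deadline becomes 2032-08-04 (Wednesday).
With the 90-day extension, 2032-08-04 becomes 2032-11-02.
2032-11-02 is a Tuesday and not a listed holiday, so it stands.
So the filing is due 2032-11-02.

2032-11-02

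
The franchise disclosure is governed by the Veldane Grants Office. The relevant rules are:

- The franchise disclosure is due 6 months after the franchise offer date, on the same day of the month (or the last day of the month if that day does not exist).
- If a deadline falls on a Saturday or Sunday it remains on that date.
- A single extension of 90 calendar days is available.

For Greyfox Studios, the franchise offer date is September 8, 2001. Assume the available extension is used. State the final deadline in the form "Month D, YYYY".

Moving 6 months forward from September 8, 2001 on the corresponding day gives March 8, 2002.
No adjustment is made for weekends or holidays, so March 8, 2002 stands.
With the 90-day extension, March 8, 2002 becomes June 6, 2002.
No adjustment is made for weekends or holidays, so June 6, 2002 stands.
Final deadline: June 6, 2002.

June 6, 2002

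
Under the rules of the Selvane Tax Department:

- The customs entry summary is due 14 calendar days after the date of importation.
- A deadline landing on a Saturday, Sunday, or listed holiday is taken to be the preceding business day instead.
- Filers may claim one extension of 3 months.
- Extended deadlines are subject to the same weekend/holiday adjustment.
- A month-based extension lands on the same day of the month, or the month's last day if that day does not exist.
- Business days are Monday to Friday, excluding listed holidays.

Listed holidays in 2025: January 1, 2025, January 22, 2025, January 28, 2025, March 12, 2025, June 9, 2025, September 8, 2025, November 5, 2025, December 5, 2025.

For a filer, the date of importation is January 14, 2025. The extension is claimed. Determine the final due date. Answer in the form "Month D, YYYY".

Adding 14 calendar days to January 14, 2025 gives January 28, 2025.
January 28, 2025 falls on a listed holiday. Rolling to the preceding business day gives January 27, 2025, a Monday.
Add 3 months to January 27, 2025: April 27, 2025.
Because April 27, 2025 is a Sunday, the deadline becomes April 25, 2025 (Friday).
So the filing is due April 25, 2025.

April 25, 2025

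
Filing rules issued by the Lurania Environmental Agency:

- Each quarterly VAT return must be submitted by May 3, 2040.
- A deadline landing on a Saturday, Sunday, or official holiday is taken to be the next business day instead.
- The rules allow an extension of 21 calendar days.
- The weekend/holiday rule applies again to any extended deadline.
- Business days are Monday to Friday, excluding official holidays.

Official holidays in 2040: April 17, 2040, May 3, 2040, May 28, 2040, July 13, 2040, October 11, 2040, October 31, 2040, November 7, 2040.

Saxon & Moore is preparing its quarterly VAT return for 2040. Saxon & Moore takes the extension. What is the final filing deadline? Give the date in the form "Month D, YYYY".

May 25, 2040

Start from the fixed due date, May 3, 2040.
May 3, 2040 is a listed holiday, so it moves to the next business day, May 4, 2040 (Friday).
Applying the 21-calendar-day extension: May 4, 2040 + 21 days = May 25, 2040.
May 25, 2040 (Friday) is already a business day.
Final deadline: May 25, 2040.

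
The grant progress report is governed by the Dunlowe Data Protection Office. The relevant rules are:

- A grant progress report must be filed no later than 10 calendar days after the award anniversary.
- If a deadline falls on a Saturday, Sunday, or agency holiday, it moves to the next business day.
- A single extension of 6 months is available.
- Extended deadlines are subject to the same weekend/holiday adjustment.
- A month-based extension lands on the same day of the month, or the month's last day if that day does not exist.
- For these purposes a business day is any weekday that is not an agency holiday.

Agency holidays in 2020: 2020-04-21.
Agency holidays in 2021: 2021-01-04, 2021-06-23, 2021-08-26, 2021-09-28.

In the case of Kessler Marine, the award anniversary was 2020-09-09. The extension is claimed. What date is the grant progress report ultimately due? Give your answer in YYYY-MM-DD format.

2021-03-22

From 2020-09-09, 10 calendar days later is 2020-09-19.
2020-09-19 is a Saturday; the next business day is 2020-09-21 (Monday).
Applying the 6 months extension: 6 months after 2020-09-21 is 2021-03-21.
2021-03-21 falls on a Sunday. Rolling to the next business day gives 2021-03-22, a Monday.
So the filing is due 2021-03-22.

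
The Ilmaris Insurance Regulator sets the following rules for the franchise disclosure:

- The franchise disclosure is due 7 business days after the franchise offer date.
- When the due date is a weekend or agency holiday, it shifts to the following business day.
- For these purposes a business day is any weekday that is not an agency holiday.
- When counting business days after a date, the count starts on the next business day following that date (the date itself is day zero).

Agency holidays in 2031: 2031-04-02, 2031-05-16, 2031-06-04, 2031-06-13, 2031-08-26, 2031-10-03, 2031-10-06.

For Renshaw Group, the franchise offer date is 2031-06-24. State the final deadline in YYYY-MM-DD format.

2031-07-03

7 business days after 2031-06-24, excluding weekends and holidays, is 2031-07-03.
2031-07-03 falls on a Thursday, which is a business day, so no adjustment is needed.
The final due date is 2031-07-03.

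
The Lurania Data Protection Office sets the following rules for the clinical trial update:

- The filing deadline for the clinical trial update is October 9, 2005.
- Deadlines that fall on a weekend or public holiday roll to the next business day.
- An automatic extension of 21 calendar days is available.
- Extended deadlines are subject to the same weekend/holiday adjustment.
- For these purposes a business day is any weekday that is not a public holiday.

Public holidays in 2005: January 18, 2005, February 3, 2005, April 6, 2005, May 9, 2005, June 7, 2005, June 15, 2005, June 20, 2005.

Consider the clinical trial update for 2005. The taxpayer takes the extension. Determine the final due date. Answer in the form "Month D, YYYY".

Start from the fixed due date, October 9, 2005.
Because October 9, 2005 is a Sunday, the deadline becomes October 10, 2005 (Monday).
Applying the 21-calendar-day extension: October 10, 2005 + 21 days = October 31, 2005.
October 31, 2005 is a Monday and not a listed holiday, so it stands.
Final deadline: October 31, 2005.

October 31, 2005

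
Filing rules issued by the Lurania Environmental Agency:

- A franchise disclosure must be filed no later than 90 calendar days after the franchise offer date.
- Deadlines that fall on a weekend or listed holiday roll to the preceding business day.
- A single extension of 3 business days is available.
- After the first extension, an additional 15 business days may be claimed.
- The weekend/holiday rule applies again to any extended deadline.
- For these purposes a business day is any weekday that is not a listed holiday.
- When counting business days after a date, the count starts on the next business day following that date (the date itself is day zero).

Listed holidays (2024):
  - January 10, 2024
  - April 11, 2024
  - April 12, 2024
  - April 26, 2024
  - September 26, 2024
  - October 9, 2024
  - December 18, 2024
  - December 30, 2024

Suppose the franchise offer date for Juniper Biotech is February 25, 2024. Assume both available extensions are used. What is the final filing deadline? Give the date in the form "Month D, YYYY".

Trigger date February 25, 2024 + 90 calendar days = May 25, 2024.
May 25, 2024 falls on a Saturday. Rolling to the preceding business day gives May 24, 2024, a Friday.
Applying the 3-business-day extension: 3 business days after May 24, 2024 is May 29, 2024.
May 29, 2024 is a Wednesday and not a listed holiday, so it stands.
Applying the 15-business-day extension: 15 business days after May 29, 2024 is June 19, 2024.
June 19, 2024 is a Wednesday and not a listed holiday, so it stands.
Final deadline: June 19, 2024.

June 19, 2024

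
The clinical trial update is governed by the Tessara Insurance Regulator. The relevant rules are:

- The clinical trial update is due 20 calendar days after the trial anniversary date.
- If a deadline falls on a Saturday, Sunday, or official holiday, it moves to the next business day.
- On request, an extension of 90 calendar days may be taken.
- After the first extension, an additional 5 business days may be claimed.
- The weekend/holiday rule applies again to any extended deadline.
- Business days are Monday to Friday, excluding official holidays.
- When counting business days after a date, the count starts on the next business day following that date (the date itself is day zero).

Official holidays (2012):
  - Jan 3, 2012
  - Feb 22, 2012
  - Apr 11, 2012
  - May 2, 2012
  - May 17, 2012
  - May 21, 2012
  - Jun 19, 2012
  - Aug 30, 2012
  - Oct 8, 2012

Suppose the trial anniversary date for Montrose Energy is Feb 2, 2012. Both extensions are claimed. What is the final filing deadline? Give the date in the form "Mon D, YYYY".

May 30, 2012

Adding 20 calendar days to Feb 2, 2012 gives Feb 22, 2012.
Feb 22, 2012 falls on a listed holiday. Rolling to the next business day gives Feb 23, 2012, a Thursday.
Add the 90 calendar-day extension to Feb 23, 2012: May 23, 2012.
Since May 23, 2012 is a Wednesday and not a holiday, the date is unchanged.
The 5-business-day extension runs from May 23, 2012 to May 30, 2012.
May 30, 2012 falls on a Wednesday, which is a business day, so no adjustment is needed.
Deadline: May 30, 2012.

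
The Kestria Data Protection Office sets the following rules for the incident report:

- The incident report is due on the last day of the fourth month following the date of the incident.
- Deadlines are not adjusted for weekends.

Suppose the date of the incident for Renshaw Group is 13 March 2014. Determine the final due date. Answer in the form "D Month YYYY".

4 months after 13 March 2014 is July 2014; that month ends on 31 July 2014.
31 July 2014 falls on a Thursday. The rules make no weekend/holiday allowance, so it remains 31 July 2014.
The final due date is 31 July 2014.

31 July 2014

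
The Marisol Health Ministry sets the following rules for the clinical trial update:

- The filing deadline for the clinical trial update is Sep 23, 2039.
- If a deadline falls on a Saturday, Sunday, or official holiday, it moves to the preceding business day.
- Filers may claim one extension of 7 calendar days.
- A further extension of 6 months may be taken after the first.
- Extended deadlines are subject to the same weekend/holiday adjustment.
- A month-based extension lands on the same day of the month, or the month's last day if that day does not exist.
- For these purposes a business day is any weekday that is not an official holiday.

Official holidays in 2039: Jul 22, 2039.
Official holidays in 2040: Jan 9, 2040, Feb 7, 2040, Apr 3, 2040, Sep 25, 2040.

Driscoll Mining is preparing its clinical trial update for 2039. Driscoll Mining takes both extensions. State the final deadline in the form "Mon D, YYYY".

The statutory due date is Sep 23, 2039.
Sep 23, 2039 falls on a Friday, which is a business day, so no adjustment is needed.
The 7-calendar-day extension moves the deadline from Sep 23, 2039 to Sep 30, 2039.
Sep 30, 2039 is a Friday and not a listed holiday, so it stands.
The 6 months extension carries Sep 30, 2039 to Mar 30, 2040.
Mar 30, 2040 falls on a Friday, which is a business day, so no adjustment is needed.
Deadline: Mar 30, 2040.

Mar 30, 2040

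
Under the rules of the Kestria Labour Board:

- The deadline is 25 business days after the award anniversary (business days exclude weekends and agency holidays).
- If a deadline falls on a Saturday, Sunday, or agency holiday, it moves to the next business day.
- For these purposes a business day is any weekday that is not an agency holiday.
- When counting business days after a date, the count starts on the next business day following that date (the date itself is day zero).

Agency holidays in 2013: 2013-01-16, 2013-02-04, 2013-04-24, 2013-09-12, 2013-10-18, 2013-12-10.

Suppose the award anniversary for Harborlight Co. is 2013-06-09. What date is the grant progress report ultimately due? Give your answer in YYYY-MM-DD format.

2013-07-12

25 business days after 2013-06-09, excluding weekends and holidays, is 2013-07-12.
2013-07-12 (Friday) is already a business day.
Deadline: 2013-07-12.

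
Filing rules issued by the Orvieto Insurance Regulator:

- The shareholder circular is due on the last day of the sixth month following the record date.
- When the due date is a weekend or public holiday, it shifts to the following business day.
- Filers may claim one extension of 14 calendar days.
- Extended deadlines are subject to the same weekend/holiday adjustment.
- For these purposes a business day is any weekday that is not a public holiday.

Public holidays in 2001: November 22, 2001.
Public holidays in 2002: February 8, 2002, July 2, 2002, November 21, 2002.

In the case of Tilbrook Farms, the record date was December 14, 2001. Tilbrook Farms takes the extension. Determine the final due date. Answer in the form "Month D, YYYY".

July 15, 2002

6 months after December 14, 2001 falls in June 2002; the last day of that month is June 30, 2002.
June 30, 2002 is a Sunday, so it moves to the next business day, July 1, 2002 (Monday).
With the 14-day extension, July 1, 2002 becomes July 15, 2002.
July 15, 2002 (Monday) is already a business day.
The final due date is July 15, 2002.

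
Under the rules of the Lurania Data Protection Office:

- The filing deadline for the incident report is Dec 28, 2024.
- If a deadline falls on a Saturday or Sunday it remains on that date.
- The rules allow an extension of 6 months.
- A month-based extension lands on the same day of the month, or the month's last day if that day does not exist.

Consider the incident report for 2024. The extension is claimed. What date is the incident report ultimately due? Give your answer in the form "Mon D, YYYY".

The statutory due date is Dec 28, 2024.
Dec 28, 2024 is a Saturday; no weekend or holiday adjustment applies.
Add 6 months to Dec 28, 2024: Jun 28, 2025.
No adjustment is made for weekends or holidays, so Jun 28, 2025 stands.
Deadline: Jun 28, 2025.

Jun 28, 2025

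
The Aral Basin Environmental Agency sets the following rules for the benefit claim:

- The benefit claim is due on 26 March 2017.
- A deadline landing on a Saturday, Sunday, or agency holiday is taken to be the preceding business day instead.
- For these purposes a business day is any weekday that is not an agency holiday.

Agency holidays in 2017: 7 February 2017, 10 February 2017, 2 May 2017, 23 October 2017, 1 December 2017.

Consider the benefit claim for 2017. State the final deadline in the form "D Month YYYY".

24 March 2017

The stated deadline is 26 March 2017.
Because 26 March 2017 is a Sunday, the deadline becomes 24 March 2017 (Friday).
So the filing is due 24 March 2017.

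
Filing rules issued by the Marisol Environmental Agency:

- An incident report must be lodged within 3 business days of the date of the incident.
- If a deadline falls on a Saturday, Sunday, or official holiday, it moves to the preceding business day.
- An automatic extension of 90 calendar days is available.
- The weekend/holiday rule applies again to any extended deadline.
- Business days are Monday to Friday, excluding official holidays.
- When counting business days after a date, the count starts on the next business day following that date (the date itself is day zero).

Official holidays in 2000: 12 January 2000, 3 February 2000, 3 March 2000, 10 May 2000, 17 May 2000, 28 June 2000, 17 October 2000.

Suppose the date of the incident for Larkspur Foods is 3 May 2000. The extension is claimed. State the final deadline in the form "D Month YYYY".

4 August 2000

Starting the day after 3 May 2000 and counting 3 business days lands on 8 May 2000.
8 May 2000 is a Monday and not a listed holiday, so it stands.
The 90-calendar-day extension moves the deadline from 8 May 2000 to 6 August 2000.
Because 6 August 2000 is a Sunday, the deadline becomes 4 August 2000 (Friday).
Final deadline: 4 August 2000.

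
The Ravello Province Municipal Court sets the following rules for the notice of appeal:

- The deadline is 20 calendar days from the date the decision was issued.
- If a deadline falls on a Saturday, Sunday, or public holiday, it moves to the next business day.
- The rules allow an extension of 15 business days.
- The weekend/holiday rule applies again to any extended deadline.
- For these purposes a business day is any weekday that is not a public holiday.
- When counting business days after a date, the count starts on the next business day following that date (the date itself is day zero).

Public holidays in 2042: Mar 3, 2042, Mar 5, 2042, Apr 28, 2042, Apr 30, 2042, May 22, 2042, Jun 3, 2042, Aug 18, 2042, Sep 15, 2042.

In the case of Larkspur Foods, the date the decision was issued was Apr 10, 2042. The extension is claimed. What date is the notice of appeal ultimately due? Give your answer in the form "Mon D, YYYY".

May 23, 2042

20 calendar days after Apr 10, 2042 is Apr 30, 2042.
Apr 30, 2042 falls on a listed holiday. Rolling to the next business day gives May 1, 2042, a Thursday.
Counting 15 further business days from May 1, 2042 reaches May 23, 2042.
Since May 23, 2042 is a Friday and not a holiday, the date is unchanged.
The final due date is May 23, 2042.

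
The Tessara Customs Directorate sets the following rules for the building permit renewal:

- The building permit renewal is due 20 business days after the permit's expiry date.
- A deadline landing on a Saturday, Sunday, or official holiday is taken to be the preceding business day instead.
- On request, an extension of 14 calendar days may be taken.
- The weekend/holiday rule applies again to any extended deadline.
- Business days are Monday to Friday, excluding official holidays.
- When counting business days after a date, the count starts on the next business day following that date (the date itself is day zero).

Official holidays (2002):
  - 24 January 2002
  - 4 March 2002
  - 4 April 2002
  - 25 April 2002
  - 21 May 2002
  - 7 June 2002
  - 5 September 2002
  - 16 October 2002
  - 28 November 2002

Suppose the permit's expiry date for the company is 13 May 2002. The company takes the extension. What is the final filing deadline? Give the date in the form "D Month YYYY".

Counting 20 business days after 13 May 2002 (skipping weekends and listed holidays) reaches 12 June 2002.
12 June 2002 (Wednesday) is already a business day.
The 14-calendar-day extension moves the deadline from 12 June 2002 to 26 June 2002.
26 June 2002 (Wednesday) is already a business day.
Final deadline: 26 June 2002.

26 June 2002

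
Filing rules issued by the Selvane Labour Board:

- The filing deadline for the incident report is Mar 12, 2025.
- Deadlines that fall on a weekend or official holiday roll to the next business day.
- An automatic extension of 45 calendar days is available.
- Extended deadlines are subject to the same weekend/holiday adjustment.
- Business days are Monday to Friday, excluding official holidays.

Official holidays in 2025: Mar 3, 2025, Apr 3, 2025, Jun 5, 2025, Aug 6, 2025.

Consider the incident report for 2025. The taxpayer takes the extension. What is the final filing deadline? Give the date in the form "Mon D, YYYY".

The statutory due date is Mar 12, 2025.
Mar 12, 2025 is a Wednesday and not a listed holiday, so it stands.
The 45-calendar-day extension moves the deadline from Mar 12, 2025 to Apr 26, 2025.
Apr 26, 2025 is a Saturday; the next business day is Apr 28, 2025 (Monday).
So the filing is due Apr 28, 2025.

Apr 28, 2025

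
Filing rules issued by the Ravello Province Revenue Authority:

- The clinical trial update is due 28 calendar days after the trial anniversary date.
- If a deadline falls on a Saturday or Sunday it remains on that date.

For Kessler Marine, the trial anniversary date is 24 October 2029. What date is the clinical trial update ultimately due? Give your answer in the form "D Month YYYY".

From 24 October 2029, 28 calendar days later is 21 November 2029.
21 November 2029 is a Wednesday; no weekend or holiday adjustment applies.
Final deadline: 21 November 2029.

21 November 2029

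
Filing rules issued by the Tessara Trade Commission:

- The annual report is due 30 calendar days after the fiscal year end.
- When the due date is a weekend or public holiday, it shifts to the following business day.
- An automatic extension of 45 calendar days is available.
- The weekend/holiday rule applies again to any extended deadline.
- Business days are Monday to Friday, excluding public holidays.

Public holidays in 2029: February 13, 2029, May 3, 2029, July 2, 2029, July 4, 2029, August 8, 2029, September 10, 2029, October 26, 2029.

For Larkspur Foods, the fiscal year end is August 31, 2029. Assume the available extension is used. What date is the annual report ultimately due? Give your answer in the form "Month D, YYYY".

30 calendar days after August 31, 2029 is September 30, 2029.
September 30, 2029 is a Sunday, so it moves to the next business day, October 1, 2029 (Monday).
Add the 45 calendar-day extension to October 1, 2029: November 15, 2029.
Since November 15, 2029 is a Thursday and not a holiday, the date is unchanged.
So the filing is due November 15, 2029.

November 15, 2029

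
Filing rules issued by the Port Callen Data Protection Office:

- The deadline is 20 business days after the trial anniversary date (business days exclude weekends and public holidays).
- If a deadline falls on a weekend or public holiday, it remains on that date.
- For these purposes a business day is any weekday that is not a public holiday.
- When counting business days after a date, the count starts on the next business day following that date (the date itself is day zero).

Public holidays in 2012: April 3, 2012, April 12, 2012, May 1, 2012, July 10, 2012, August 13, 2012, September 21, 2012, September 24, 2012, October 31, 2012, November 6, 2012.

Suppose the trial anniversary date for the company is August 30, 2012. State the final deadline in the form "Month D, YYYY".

October 1, 2012

Starting the day after August 30, 2012 and counting 20 business days lands on October 1, 2012.
No adjustment is made for weekends or holidays, so October 1, 2012 stands.
Deadline: October 1, 2012.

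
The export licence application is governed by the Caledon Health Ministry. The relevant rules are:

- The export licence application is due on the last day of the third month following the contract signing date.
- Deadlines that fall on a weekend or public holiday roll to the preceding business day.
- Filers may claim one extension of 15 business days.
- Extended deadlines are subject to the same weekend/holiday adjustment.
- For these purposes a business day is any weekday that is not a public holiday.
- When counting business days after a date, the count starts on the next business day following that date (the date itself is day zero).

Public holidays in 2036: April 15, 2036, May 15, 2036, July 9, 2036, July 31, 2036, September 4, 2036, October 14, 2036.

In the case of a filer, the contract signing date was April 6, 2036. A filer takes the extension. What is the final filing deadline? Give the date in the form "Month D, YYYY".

The third month after April 6, 2036 is July 2036, whose last day is July 31, 2036.
July 31, 2036 is a listed holiday; the preceding business day is July 30, 2036 (Wednesday).
The 15-business-day extension runs from July 30, 2036 to August 21, 2036.
August 21, 2036 (Thursday) is already a business day.
Deadline: August 21, 2036.

August 21, 2036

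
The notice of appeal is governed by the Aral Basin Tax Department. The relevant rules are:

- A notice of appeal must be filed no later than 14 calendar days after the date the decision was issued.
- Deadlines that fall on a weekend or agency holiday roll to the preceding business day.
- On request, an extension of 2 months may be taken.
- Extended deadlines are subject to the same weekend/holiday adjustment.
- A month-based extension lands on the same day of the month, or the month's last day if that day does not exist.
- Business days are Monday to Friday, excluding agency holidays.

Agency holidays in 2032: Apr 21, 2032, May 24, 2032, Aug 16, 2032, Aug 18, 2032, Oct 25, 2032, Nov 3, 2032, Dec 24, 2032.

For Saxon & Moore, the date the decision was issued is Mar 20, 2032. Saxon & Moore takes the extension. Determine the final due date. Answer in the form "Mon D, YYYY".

From Mar 20, 2032, 14 calendar days later is Apr 3, 2032.
Apr 3, 2032 is a Saturday, so it moves to the preceding business day, Apr 2, 2032 (Friday).
The 2 months extension carries Apr 2, 2032 to Jun 2, 2032.
Since Jun 2, 2032 is a Wednesday and not a holiday, the date is unchanged.
Final deadline: Jun 2, 2032.

Jun 2, 2032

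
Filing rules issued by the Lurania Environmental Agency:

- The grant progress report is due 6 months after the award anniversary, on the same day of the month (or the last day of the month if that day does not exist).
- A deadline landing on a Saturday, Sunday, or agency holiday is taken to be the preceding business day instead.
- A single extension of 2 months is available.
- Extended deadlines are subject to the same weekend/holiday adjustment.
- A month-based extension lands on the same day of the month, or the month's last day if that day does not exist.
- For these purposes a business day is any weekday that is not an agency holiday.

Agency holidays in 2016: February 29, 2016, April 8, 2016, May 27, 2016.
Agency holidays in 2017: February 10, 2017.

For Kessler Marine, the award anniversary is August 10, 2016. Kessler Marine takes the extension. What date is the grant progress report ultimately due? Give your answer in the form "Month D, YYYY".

6 months after August 10, 2016, on the same day of the month, is February 10, 2017.
February 10, 2017 falls on a listed holiday. Rolling to the preceding business day gives February 9, 2017, a Thursday.
Applying the 2 months extension: 2 months after February 9, 2017 is April 9, 2017.
April 9, 2017 is a Sunday, so it moves to the preceding business day, April 7, 2017 (Friday).
Final deadline: April 7, 2017.

April 7, 2017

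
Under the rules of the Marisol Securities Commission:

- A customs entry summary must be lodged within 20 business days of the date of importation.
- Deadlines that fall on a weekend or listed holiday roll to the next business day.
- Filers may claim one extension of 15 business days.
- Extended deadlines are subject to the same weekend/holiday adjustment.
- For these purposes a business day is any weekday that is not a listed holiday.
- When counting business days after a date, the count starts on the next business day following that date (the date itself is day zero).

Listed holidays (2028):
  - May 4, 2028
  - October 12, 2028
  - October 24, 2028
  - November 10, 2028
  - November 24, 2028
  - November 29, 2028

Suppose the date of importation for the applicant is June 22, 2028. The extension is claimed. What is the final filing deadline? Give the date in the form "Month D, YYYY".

August 10, 2028

Counting 20 business days after June 22, 2028 (skipping weekends and listed holidays) reaches July 20, 2028.
Since July 20, 2028 is a Thursday and not a holiday, the date is unchanged.
Counting 15 further business days from July 20, 2028 reaches August 10, 2028.
August 10, 2028 (Thursday) is already a business day.
Final deadline: August 10, 2028.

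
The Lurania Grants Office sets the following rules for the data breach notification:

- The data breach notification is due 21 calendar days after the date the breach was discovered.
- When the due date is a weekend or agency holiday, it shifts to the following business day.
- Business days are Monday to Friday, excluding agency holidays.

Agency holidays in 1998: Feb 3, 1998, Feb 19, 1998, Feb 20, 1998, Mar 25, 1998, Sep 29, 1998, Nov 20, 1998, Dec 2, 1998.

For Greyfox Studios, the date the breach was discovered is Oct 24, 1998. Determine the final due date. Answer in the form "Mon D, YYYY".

Adding 21 calendar days to Oct 24, 1998 gives Nov 14, 1998.
Because Nov 14, 1998 is a Saturday, the deadline becomes Nov 16, 1998 (Monday).
Deadline: Nov 16, 1998.

Nov 16, 1998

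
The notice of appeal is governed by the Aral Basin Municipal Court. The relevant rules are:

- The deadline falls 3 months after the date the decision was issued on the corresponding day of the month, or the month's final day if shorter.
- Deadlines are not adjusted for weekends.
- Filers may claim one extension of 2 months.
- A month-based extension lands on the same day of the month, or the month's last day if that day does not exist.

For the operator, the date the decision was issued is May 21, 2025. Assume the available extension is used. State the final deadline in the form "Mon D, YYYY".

3 months after May 21, 2025, on the same day of the month, is Aug 21, 2025.
No adjustment is made for weekends or holidays, so Aug 21, 2025 stands.
Add 2 months to Aug 21, 2025: Oct 21, 2025.
No adjustment is made for weekends or holidays, so Oct 21, 2025 stands.
Deadline: Oct 21, 2025.

Oct 21, 2025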